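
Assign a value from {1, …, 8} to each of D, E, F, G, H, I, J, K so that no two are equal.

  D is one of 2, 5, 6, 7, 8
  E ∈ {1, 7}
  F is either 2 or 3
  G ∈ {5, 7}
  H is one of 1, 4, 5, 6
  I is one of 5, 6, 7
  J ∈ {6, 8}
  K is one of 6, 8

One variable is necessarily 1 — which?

The 8 variables together cover exactly {1, 2, 3, 4, 5, 6, 7, 8} — 8 values for 8 variables — and 3 appears only in F's list, so F = 3.
The 7 still-open variables together cover exactly {1, 2, 4, 5, 6, 7, 8} — 7 values for 7 variables — and 2 appears only in D's list, so D = 2.
The 6 still-open variables together cover exactly {1, 4, 5, 6, 7, 8} — 6 values for 6 variables — and 4 appears only in H's list, so H = 4.
Among the 5 still-open variables, 1 fits only E (and all 5 values in {1, 5, 6, 7, 8} must be used), so E = 1.

E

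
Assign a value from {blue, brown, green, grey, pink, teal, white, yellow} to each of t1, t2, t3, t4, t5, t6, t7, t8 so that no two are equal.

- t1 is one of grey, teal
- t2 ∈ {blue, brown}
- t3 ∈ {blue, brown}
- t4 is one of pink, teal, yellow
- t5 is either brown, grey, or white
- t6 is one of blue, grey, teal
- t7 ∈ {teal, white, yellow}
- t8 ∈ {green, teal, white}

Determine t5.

white

The 8 variables together cover exactly {blue, brown, green, grey, pink, teal, white, yellow} — 8 values for 8 variables — and green appears only in t8's list, so t8 = green.
Among the 7 still-open variables, pink fits only t4 (and all 7 values in {blue, brown, grey, pink, teal, white, yellow} must be used), so t4 = pink.
Among the 6 still-open variables, yellow fits only t7 (and all 6 values in {blue, brown, grey, teal, white, yellow} must be used), so t7 = yellow.
The 5 still-open variables draw from only 5 values {blue, brown, grey, teal, white}, so each is used; only t5 can be white, hence t5 = white.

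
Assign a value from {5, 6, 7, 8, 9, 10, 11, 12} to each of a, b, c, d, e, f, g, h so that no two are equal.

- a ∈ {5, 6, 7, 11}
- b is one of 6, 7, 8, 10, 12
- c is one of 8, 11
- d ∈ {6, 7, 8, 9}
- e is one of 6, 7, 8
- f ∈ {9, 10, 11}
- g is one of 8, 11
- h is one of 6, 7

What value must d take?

9

The 8 variables draw from only 8 values {5, 6, 7, 8, 9, 10, 11, 12}, so each is used; only a can be 5, hence a = 5.
The 7 still-open variables together cover exactly {6, 7, 8, 9, 10, 11, 12} — 7 values for 7 variables — and 12 appears only in b's list, so b = 12.
Among the 6 still-open variables, 10 fits only f (and all 6 values in {6, 7, 8, 9, 10, 11} must be used), so f = 10.
The 5 still-open variables draw from only 5 values {6, 7, 8, 9, 11}, so each is used; only d can be 9, hence d = 9.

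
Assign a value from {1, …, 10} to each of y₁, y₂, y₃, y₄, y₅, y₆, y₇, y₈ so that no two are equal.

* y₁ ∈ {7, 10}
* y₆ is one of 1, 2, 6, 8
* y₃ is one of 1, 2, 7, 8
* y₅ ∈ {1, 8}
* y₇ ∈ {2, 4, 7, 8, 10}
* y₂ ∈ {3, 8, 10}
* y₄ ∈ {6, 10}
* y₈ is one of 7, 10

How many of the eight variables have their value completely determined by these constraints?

The 8 variables draw from only 8 values {1, 2, 3, 4, 6, 7, 8, 10}, so each is used; only y₂ can be 3, hence y₂ = 3.
The 7 still-open variables draw from only 7 values {1, 2, 4, 6, 7, 8, 10}, so each is used; only y₇ can be 4, hence y₇ = 4.
y₁ and y₈ share exactly the 2 values {7, 10}; by pigeonhole those values go to them, so strike 7, 10 from y₃, y₄.
y₄'s domain is down to {6}, so y₄ = 6. Remove 6 from y₆.
Determined: y₂=3, y₄=6, y₇=4. The other variables each still have more than one consistent value. That makes 3.

3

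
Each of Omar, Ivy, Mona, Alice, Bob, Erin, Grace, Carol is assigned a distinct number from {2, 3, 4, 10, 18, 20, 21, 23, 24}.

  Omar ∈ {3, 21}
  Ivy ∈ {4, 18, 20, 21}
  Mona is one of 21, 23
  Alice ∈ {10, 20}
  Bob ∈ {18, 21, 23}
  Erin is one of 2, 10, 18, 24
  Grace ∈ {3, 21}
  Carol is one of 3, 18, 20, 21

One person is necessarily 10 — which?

Alice

Omar and Grace share exactly the 2 values {3, 21}; by pigeonhole those values go to them, so strike 3, 21 from Ivy, Mona, Bob, Carol.
Mona must be 23 (only option left). Strike 23 from Bob.
That leaves Bob = 18. Strike 18 from Ivy, Erin, Carol.
Carol has just one choice, so Carol = 20. Remove 20 from Ivy, Alice.
So 10 goes to Alice.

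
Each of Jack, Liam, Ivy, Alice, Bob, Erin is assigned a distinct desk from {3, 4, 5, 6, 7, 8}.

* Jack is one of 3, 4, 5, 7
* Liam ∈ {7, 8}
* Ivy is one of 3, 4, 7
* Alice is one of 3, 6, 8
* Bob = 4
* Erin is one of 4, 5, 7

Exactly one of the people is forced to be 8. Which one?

Liam

Bob must be 4 (only option left). Eliminate 4 elsewhere: Jack, Ivy, Erin.
The 5 still-open variables draw from only 5 values {3, 5, 6, 7, 8}, so each is used; only Alice can be 6, hence Alice = 6.
The 4 still-open variables together cover exactly {3, 5, 7, 8} — 4 values for 4 variables — and 8 appears only in Liam's list, so Liam = 8.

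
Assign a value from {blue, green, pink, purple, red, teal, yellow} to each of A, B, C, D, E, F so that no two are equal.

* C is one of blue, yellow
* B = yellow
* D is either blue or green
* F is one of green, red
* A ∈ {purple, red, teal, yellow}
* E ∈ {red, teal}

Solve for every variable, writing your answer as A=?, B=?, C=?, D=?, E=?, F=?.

B has just one choice, so B = yellow. Eliminate yellow elsewhere: A, C.
That leaves C = blue. So D can't be blue.
D has just one choice, so D = green. So F can't be green.
F must be red (only option left). Strike red from A, E.
E's domain is down to {teal}, so E = teal. Strike teal from A.
A's domain is down to {purple}, so A = purple.

A=purple, B=yellow, C=blue, D=green, E=teal, F=red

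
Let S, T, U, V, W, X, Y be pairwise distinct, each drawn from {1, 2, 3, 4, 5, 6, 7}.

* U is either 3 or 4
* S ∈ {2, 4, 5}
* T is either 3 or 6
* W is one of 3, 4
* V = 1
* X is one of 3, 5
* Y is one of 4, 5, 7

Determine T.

6

V has just one choice, so V = 1.
The 6 still-open variables draw from only 6 values {2, 3, 4, 5, 6, 7}, so each is used; only S can be 2, hence S = 2.
The 5 still-open variables draw from only 5 values {3, 4, 5, 6, 7}, so each is used; only T can be 6, hence T = 6.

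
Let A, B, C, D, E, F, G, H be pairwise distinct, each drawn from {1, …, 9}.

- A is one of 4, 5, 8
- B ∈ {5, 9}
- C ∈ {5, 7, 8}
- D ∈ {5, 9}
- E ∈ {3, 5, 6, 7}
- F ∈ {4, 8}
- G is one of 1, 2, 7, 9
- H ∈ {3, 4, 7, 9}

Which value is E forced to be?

B and D between them cover only {5, 9} — a naked pair. Remove those values from A, C, E, G, H.
A and F share exactly the 2 values {4, 8}; by pigeonhole those values go to them, so strike 4, 8 from C, H.
That leaves C = 7. Remove 7 from E, G, H.
That leaves H = 3. So E can't be 3.
So E = 6.

6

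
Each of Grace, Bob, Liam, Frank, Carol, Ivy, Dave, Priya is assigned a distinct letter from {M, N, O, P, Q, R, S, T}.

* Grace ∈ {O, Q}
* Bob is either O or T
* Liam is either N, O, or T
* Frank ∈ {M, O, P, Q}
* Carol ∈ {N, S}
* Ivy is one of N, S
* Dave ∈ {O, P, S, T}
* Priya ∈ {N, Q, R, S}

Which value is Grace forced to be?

Q

Among the 8 variables, M fits only Frank (and all 8 values in {M, N, O, P, Q, R, S, T} must be used), so Frank = M.
The 7 still-open variables draw from only 7 values {N, O, P, Q, R, S, T}, so each is used; only Dave can be P, hence Dave = P.
The 6 still-open variables draw from only 6 values {N, O, Q, R, S, T}, so each is used; only Priya can be R, hence Priya = R.
The 5 still-open variables draw from only 5 values {N, O, Q, S, T}, so each is used; only Grace can be Q, hence Grace = Q.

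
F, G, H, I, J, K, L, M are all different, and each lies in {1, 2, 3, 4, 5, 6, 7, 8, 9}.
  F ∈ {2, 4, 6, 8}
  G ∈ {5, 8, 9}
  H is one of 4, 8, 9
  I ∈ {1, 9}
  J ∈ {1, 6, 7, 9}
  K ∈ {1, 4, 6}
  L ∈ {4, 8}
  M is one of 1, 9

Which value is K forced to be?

The 8 variables together cover exactly {1, 2, 4, 5, 6, 7, 8, 9} — 8 values for 8 variables — and 2 appears only in F's list, so F = 2.
The 7 still-open variables draw from only 7 values {1, 4, 5, 6, 7, 8, 9}, so each is used; only G can be 5, hence G = 5.
Among the 6 still-open variables, 7 fits only J (and all 6 values in {1, 4, 6, 7, 8, 9} must be used), so J = 7.
The 5 still-open variables together cover exactly {1, 4, 6, 8, 9} — 5 values for 5 variables — and 6 appears only in K's list, so K = 6.

6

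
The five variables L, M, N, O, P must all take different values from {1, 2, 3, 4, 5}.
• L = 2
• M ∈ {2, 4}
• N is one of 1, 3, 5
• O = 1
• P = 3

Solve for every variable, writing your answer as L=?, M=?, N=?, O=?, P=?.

L=2, M=4, N=5, O=1, P=3

L has just one choice, so L = 2. So M can't be 2.
M has just one choice, so M = 4.
That leaves O = 1. Eliminate 1 elsewhere: N.
P must be 3 (only option left). Strike 3 from N.
N has just one choice, so N = 5.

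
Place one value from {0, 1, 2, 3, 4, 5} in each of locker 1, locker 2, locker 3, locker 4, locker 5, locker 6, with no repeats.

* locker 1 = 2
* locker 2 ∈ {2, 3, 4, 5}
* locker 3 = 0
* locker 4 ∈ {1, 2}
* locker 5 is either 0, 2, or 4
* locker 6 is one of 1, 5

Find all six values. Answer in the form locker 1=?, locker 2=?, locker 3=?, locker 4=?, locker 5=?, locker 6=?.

locker 1 must be 2 (only option left). Remove 2 from locker 2, locker 4, locker 5.
locker 3's domain is down to {0}, so locker 3 = 0. Eliminate 0 elsewhere: locker 5.
locker 4 must be 1 (only option left). Remove 1 from locker 6.
That leaves locker 5 = 4. So locker 2 can't be 4.
That leaves locker 6 = 5. Eliminate 5 elsewhere: locker 2.
That leaves locker 2 = 3.

locker 1=2, locker 2=3, locker 3=0, locker 4=1, locker 5=4, locker 6=5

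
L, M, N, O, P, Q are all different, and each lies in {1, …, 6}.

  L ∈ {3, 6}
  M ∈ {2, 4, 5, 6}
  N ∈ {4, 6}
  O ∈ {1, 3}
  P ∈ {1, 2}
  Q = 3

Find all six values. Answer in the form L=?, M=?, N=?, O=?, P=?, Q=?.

Q has just one choice, so Q = 3. Remove 3 from L, O.
L has just one choice, so L = 6. Remove 6 from M, N.
That leaves N = 4. Eliminate 4 elsewhere: M.
That leaves O = 1. Eliminate 1 elsewhere: P.
That leaves P = 2. So M can't be 2.
M's domain is down to {5}, so M = 5.

L=6, M=5, N=4, O=1, P=2, Q=3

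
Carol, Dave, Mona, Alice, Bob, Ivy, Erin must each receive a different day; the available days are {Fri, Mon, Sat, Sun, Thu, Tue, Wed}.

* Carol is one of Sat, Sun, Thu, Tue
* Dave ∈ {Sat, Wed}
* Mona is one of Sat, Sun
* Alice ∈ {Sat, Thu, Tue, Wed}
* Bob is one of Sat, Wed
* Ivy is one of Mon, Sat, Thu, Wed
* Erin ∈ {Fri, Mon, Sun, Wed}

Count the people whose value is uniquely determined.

The 7 variables together cover exactly {Fri, Mon, Sat, Sun, Thu, Tue, Wed} — 7 values for 7 variables — and Fri appears only in Erin's list, so Erin = Fri.
The 6 still-open variables draw from only 6 values {Mon, Sat, Sun, Thu, Tue, Wed}, so each is used; only Ivy can be Mon, hence Ivy = Mon.
Dave and Bob share exactly the 2 values {Sat, Wed}; by pigeonhole those values go to them, so strike Sat, Wed from Carol, Mona, Alice.
Mona must be Sun (only option left). Eliminate Sun elsewhere: Carol.
Determined: Mona=Sun, Ivy=Mon, Erin=Fri. The other people each still have more than one consistent value. That makes 3.

3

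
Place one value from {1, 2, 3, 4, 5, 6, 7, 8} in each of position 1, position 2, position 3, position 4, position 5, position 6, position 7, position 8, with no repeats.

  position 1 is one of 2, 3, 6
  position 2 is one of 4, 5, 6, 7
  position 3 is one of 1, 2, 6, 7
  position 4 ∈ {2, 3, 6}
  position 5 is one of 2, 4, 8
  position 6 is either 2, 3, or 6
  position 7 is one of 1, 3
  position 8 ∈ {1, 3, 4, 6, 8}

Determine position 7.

1

Among the 8 variables, 5 fits only position 2 (and all 8 values in {1, 2, 3, 4, 5, 6, 7, 8} must be used), so position 2 = 5.
The 7 still-open variables together cover exactly {1, 2, 3, 4, 6, 7, 8} — 7 values for 7 variables — and 7 appears only in position 3's list, so position 3 = 7.
The 3 variables position 1, position 4, position 6 are confined to {2, 3, 6}, which locks those values in; drop them from position 5, position 7, position 8.
So position 7 = 1.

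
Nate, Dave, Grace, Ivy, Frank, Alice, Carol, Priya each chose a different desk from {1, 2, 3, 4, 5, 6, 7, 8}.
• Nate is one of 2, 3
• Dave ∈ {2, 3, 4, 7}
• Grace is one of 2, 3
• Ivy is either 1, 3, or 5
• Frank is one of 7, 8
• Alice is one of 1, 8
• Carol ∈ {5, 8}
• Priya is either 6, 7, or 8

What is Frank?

The 8 variables together cover exactly {1, 2, 3, 4, 5, 6, 7, 8} — 8 values for 8 variables — and 4 appears only in Dave's list, so Dave = 4.
Among the 7 still-open variables, 6 fits only Priya (and all 7 values in {1, 2, 3, 5, 6, 7, 8} must be used), so Priya = 6.
The 6 still-open variables together cover exactly {1, 2, 3, 5, 7, 8} — 6 values for 6 variables — and 7 appears only in Frank's list, so Frank = 7.

7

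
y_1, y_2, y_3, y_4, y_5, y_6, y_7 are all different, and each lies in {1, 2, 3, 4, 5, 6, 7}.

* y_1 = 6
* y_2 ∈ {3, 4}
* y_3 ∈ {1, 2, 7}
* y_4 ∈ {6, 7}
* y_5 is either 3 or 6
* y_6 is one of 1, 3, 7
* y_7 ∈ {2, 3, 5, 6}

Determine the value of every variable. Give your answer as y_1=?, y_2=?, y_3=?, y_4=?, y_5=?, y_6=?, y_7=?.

y_1=6, y_2=4, y_3=2, y_4=7, y_5=3, y_6=1, y_7=5

y_1's domain is down to {6}, so y_1 = 6. Eliminate 6 elsewhere: y_4, y_5, y_7.
y_4 must be 7 (only option left). Eliminate 7 elsewhere: y_3, y_6.
y_5's domain is down to {3}, so y_5 = 3. Eliminate 3 elsewhere: y_2, y_6, y_7.
y_6 must be 1 (only option left). Eliminate 1 elsewhere: y_3.
y_2's domain is down to {4}, so y_2 = 4.
That leaves y_3 = 2. Eliminate 2 elsewhere: y_7.
That leaves y_7 = 5.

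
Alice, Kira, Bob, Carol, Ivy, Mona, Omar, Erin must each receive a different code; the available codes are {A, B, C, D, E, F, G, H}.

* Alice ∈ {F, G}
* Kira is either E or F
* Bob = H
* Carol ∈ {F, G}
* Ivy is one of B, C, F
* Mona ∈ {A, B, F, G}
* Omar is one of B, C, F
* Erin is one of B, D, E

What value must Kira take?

E

Bob has just one choice, so Bob = H.
The 7 still-open variables together cover exactly {A, B, C, D, E, F, G} — 7 values for 7 variables — and A appears only in Mona's list, so Mona = A.
The 6 still-open variables draw from only 6 values {B, C, D, E, F, G}, so each is used; only Erin can be D, hence Erin = D.
Among the 5 still-open variables, E fits only Kira (and all 5 values in {B, C, E, F, G} must be used), so Kira = E.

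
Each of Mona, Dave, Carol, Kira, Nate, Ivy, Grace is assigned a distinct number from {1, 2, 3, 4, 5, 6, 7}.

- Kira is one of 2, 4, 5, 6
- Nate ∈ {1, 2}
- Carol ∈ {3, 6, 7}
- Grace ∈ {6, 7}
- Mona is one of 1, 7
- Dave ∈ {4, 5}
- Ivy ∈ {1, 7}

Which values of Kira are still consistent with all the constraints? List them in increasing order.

Among the 7 variables, 3 fits only Carol (and all 7 values in {1, 2, 3, 4, 5, 6, 7} must be used), so Carol = 3.
Mona and Ivy between them cover only {1, 7} — a naked pair. Remove those values from Nate, Grace.
Nate's domain is down to {2}, so Nate = 2. Strike 2 from Kira.
Grace must be 6 (only option left). Remove 6 from Kira.
No further eliminations apply; Kira can still be any of 4, 5.

4, 5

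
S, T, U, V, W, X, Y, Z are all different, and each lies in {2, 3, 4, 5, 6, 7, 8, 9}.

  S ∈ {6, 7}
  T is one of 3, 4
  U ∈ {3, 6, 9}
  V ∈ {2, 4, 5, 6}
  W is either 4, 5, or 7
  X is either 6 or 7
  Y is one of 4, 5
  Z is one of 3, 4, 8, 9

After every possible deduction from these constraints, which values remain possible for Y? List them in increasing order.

4, 5

The 8 variables together cover exactly {2, 3, 4, 5, 6, 7, 8, 9} — 8 values for 8 variables — and 2 appears only in V's list, so V = 2.
Among the 7 still-open variables, 8 fits only Z (and all 7 values in {3, 4, 5, 6, 7, 8, 9} must be used), so Z = 8.
The 6 still-open variables draw from only 6 values {3, 4, 5, 6, 7, 9}, so each is used; only U can be 9, hence U = 9.
Among the 5 still-open variables, 3 fits only T (and all 5 values in {3, 4, 5, 6, 7} must be used), so T = 3.
S and X share exactly the 2 values {6, 7}; by pigeonhole those values go to them, so strike 6, 7 from W.
No further eliminations apply; Y can still be any of 4, 5.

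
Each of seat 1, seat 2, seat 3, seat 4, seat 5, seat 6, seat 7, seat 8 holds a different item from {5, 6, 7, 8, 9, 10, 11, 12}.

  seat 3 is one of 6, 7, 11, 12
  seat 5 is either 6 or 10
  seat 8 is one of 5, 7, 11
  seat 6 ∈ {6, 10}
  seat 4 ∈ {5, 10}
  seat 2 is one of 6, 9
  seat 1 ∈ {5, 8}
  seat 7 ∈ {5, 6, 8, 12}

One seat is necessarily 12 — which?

seat 7

The 8 variables together cover exactly {5, 6, 7, 8, 9, 10, 11, 12} — 8 values for 8 variables — and 9 appears only in seat 2's list, so seat 2 = 9.
The 2 variables seat 5 and seat 6 are confined to {6, 10}, which locks those values in; drop them from seat 3, seat 4, seat 7.
seat 4 must be 5 (only option left). So seat 1, seat 7, seat 8 can't be 5.
That leaves seat 1 = 8. Remove 8 from seat 7.
So 12 goes to seat 7.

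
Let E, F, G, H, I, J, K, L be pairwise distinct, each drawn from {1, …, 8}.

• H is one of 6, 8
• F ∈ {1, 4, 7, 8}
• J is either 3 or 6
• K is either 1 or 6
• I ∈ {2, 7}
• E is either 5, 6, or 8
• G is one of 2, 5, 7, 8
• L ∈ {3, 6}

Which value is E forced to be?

5

The 8 variables draw from only 8 values {1, 2, 3, 4, 5, 6, 7, 8}, so each is used; only F can be 4, hence F = 4.
Among the 7 still-open variables, 1 fits only K (and all 7 values in {1, 2, 3, 5, 6, 7, 8} must be used), so K = 1.
J and L between them cover only {3, 6} — a naked pair. Remove those values from E, H.
H's domain is down to {8}, so H = 8. Strike 8 from E, G.
So E = 5.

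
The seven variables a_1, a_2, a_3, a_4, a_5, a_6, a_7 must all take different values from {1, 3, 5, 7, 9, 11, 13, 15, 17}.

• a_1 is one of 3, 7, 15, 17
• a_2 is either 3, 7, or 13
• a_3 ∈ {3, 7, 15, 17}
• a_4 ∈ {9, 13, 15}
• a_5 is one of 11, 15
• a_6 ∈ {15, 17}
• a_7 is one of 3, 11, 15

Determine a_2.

The 7 variables together cover exactly {3, 7, 9, 11, 13, 15, 17} — 7 values for 7 variables — and 9 appears only in a_4's list, so a_4 = 9.
The 6 still-open variables together cover exactly {3, 7, 11, 13, 15, 17} — 6 values for 6 variables — and 13 appears only in a_2's list, so a_2 = 13.

13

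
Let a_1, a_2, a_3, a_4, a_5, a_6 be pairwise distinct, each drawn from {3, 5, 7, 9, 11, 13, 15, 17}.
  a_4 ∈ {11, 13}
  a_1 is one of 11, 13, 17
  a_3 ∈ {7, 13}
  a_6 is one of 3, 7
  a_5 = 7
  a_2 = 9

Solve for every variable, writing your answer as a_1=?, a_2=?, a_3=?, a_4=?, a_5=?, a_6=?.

a_1=17, a_2=9, a_3=13, a_4=11, a_5=7, a_6=3

a_2 has just one choice, so a_2 = 9.
a_5 has just one choice, so a_5 = 7. So a_3, a_6 can't be 7.
a_6's domain is down to {3}, so a_6 = 3.
a_3's domain is down to {13}, so a_3 = 13. Remove 13 from a_1, a_4.
a_4 has just one choice, so a_4 = 11. Remove 11 from a_1.
a_1's domain is down to {17}, so a_1 = 17.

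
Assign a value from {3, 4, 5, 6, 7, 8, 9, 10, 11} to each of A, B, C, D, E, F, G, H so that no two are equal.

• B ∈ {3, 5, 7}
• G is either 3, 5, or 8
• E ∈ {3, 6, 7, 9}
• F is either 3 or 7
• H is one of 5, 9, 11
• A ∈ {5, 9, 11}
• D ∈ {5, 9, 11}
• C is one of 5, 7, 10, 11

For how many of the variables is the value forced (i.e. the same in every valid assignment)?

Among the 8 variables, 6 fits only E (and all 8 values in {3, 5, 6, 7, 8, 9, 10, 11} must be used), so E = 6.
The 7 still-open variables draw from only 7 values {3, 5, 7, 8, 9, 10, 11}, so each is used; only G can be 8, hence G = 8.
The 6 still-open variables together cover exactly {3, 5, 7, 9, 10, 11} — 6 values for 6 variables — and 10 appears only in C's list, so C = 10.
A, D, H share exactly the 3 values {5, 9, 11}; by pigeonhole those values go to them, so strike 5, 9, 11 from B.
Determined: C=10, E=6, G=8. The other variables each still have more than one consistent value. That makes 3.

3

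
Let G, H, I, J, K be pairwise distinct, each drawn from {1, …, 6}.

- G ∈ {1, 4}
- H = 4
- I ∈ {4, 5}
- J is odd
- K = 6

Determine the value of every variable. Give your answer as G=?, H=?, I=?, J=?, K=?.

H has just one choice, so H = 4. Remove 4 from G, I.
I's domain is down to {5}, so I = 5. Strike 5 from J.
That leaves K = 6.
G must be 1 (only option left). Remove 1 from J.
J's domain is down to {3}, so J = 3.

G=1, H=4, I=5, J=3, K=6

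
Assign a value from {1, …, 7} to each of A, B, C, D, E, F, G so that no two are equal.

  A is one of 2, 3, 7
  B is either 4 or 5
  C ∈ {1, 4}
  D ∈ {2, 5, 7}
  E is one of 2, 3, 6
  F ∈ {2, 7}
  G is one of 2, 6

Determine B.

The 7 variables together cover exactly {1, 2, 3, 4, 5, 6, 7} — 7 values for 7 variables — and 1 appears only in C's list, so C = 1.
Among the 6 still-open variables, 4 fits only B (and all 6 values in {2, 3, 4, 5, 6, 7} must be used), so B = 4.

4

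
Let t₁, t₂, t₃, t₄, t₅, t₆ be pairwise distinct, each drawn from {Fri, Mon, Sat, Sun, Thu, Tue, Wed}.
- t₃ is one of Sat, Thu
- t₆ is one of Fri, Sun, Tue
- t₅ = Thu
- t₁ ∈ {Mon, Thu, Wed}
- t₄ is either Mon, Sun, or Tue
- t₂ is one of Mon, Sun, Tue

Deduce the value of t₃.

t₅'s domain is down to {Thu}, so t₅ = Thu. Remove Thu from t₁, t₃.
So t₃ = Sat.

Sat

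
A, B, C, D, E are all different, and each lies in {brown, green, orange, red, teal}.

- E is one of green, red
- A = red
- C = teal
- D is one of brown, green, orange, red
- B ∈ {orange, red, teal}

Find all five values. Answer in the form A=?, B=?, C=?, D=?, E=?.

A must be red (only option left). So B, D, E can't be red.
C's domain is down to {teal}, so C = teal. So B can't be teal.
E's domain is down to {green}, so E = green. Strike green from D.
B has just one choice, so B = orange. Eliminate orange elsewhere: D.
D has just one choice, so D = brown.

A=red, B=orange, C=teal, D=brown, E=green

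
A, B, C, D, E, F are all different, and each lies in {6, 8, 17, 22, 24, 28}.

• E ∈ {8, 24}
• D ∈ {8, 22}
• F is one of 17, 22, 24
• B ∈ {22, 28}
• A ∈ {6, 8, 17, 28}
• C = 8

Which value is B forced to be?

C's domain is down to {8}, so C = 8. So A, D, E can't be 8.
D's domain is down to {22}, so D = 22. Strike 22 from B, F.
So B = 28.

28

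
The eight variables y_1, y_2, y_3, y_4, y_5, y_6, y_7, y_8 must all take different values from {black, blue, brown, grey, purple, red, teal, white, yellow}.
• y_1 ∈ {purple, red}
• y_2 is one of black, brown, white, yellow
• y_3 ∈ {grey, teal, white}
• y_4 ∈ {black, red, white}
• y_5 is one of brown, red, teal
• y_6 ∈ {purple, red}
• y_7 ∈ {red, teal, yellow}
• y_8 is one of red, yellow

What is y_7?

Among the 8 variables, grey fits only y_3 (and all 8 values in {black, brown, grey, purple, red, teal, white, yellow} must be used), so y_3 = grey.
The 2 variables y_1 and y_6 are confined to {purple, red}, which locks those values in; drop them from y_4, y_5, y_7, y_8.
That leaves y_8 = yellow. So y_2, y_7 can't be yellow.
So y_7 = teal.

teal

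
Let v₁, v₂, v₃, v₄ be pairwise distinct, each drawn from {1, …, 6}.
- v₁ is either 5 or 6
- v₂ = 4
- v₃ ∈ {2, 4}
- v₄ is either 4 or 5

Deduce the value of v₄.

5

v₂'s domain is down to {4}, so v₂ = 4. Remove 4 from v₃, v₄.
So v₄ = 5.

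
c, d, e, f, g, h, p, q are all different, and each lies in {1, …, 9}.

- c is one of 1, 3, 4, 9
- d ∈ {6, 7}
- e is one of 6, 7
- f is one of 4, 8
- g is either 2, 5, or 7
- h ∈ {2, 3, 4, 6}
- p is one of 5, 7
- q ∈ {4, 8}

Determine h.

3

d and e share exactly the 2 values {6, 7}; by pigeonhole those values go to them, so strike 6, 7 from g, h, p.
That leaves p = 5. So g can't be 5.
g's domain is down to {2}, so g = 2. Eliminate 2 elsewhere: h.
The 2 variables f and q are confined to {4, 8}, which locks those values in; drop them from c, h.
So h = 3.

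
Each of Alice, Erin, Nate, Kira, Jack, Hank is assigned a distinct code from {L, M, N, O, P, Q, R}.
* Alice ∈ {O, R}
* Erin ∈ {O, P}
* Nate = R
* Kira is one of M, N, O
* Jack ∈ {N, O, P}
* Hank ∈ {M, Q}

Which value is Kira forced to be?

Nate's domain is down to {R}, so Nate = R. Eliminate R elsewhere: Alice.
That leaves Alice = O. Remove O from Erin, Kira, Jack.
Erin has just one choice, so Erin = P. Strike P from Jack.
Jack must be N (only option left). Eliminate N elsewhere: Kira.
So Kira = M.

M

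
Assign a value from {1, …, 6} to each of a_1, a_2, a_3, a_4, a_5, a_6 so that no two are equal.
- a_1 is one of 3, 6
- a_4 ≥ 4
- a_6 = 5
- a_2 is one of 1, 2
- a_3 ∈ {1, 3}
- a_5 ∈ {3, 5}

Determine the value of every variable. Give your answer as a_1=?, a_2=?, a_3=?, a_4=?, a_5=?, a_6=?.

a_6 has just one choice, so a_6 = 5. Strike 5 from a_4, a_5.
a_5 must be 3 (only option left). So a_1, a_3 can't be 3.
a_1 must be 6 (only option left). Eliminate 6 elsewhere: a_4.
a_3's domain is down to {1}, so a_3 = 1. Remove 1 from a_2.
a_4 has just one choice, so a_4 = 4.
a_2 has just one choice, so a_2 = 2.

a_1=6, a_2=2, a_3=1, a_4=4, a_5=3, a_6=5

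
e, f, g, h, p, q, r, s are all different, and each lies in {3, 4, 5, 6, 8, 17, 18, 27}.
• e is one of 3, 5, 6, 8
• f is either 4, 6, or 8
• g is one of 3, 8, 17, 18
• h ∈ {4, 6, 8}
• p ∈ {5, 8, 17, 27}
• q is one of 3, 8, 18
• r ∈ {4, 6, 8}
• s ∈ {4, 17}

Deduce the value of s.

17

The 8 variables together cover exactly {3, 4, 5, 6, 8, 17, 18, 27} — 8 values for 8 variables — and 27 appears only in p's list, so p = 27.
Among the 7 still-open variables, 5 fits only e (and all 7 values in {3, 4, 5, 6, 8, 17, 18} must be used), so e = 5.
f, h, r between them cover only {4, 6, 8} — a naked triple. Remove those values from g, q, s.
So s = 17.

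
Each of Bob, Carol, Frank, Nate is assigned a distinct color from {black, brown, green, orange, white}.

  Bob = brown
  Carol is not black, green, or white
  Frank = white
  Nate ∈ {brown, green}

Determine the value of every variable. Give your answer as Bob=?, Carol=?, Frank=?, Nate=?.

Bob=brown, Carol=orange, Frank=white, Nate=green

Bob must be brown (only option left). So Carol, Nate can't be brown.
That leaves Carol = orange.
Frank's domain is down to {white}, so Frank = white.
That leaves Nate = green.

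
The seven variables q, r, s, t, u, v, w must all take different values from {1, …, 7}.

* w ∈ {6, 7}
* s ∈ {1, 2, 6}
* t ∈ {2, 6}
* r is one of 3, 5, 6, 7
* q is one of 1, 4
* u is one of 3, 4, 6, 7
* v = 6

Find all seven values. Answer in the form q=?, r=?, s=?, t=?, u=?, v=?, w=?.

q=4, r=5, s=1, t=2, u=3, v=6, w=7

v has just one choice, so v = 6. Remove 6 from r, s, t, u, w.
That leaves w = 7. Strike 7 from r, u.
That leaves t = 2. Remove 2 from s.
s has just one choice, so s = 1. Strike 1 from q.
q's domain is down to {4}, so q = 4. Remove 4 from u.
u's domain is down to {3}, so u = 3. Strike 3 from r.
r has just one choice, so r = 5.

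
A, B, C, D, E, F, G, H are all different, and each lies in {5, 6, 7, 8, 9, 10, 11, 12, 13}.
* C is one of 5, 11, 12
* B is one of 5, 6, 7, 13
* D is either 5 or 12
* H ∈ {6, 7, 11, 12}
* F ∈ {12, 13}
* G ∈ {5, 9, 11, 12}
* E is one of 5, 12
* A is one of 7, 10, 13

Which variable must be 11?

C

The 8 variables draw from only 8 values {5, 6, 7, 9, 10, 11, 12, 13}, so each is used; only G can be 9, hence G = 9.
The 7 still-open variables draw from only 7 values {5, 6, 7, 10, 11, 12, 13}, so each is used; only A can be 10, hence A = 10.
D and E share exactly the 2 values {5, 12}; by pigeonhole those values go to them, so strike 5, 12 from B, C, F, H.
So 11 goes to C.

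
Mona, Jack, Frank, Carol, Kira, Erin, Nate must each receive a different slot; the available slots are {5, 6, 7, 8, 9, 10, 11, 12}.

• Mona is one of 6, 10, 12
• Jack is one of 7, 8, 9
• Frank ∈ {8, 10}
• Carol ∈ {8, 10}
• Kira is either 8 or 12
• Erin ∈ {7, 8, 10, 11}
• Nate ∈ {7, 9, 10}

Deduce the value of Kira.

Among the 7 variables, 6 fits only Mona (and all 7 values in {6, 7, 8, 9, 10, 11, 12} must be used), so Mona = 6.
The 6 still-open variables together cover exactly {7, 8, 9, 10, 11, 12} — 6 values for 6 variables — and 11 appears only in Erin's list, so Erin = 11.
The 5 still-open variables draw from only 5 values {7, 8, 9, 10, 12}, so each is used; only Kira can be 12, hence Kira = 12.

12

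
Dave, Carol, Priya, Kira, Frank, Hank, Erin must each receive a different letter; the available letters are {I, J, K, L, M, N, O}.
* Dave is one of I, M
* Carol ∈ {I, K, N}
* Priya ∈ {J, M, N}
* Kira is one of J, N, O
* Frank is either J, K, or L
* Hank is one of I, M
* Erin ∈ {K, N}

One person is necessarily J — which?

Priya

The 7 variables together cover exactly {I, J, K, L, M, N, O} — 7 values for 7 variables — and L appears only in Frank's list, so Frank = L.
The 6 still-open variables together cover exactly {I, J, K, M, N, O} — 6 values for 6 variables — and O appears only in Kira's list, so Kira = O.
The 5 still-open variables together cover exactly {I, J, K, M, N} — 5 values for 5 variables — and J appears only in Priya's list, so Priya = J.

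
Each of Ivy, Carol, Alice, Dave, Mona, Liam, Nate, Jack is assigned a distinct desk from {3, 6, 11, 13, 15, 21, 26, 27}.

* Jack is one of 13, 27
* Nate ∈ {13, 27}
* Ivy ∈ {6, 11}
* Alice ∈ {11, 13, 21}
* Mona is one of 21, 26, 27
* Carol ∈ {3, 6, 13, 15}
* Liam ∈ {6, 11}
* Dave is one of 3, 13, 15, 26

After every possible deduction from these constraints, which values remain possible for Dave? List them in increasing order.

Ivy and Liam share exactly the 2 values {6, 11}; by pigeonhole those values go to them, so strike 6, 11 from Carol, Alice.
The 2 variables Nate and Jack are confined to {13, 27}, which locks those values in; drop them from Carol, Alice, Dave, Mona.
Alice must be 21 (only option left). Strike 21 from Mona.
Mona has just one choice, so Mona = 26. So Dave can't be 26.
No further eliminations apply; Dave can still be any of 3, 15.

3, 15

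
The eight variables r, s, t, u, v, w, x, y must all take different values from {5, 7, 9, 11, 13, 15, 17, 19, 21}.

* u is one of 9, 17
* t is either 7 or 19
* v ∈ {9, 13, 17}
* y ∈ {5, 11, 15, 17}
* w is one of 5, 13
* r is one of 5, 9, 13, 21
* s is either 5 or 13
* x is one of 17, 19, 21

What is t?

7

s and w share exactly the 2 values {5, 13}; by pigeonhole those values go to them, so strike 5, 13 from r, v, y.
The 2 variables u and v are confined to {9, 17}, which locks those values in; drop them from r, x, y.
That leaves r = 21. Remove 21 from x.
x has just one choice, so x = 19. Eliminate 19 elsewhere: t.
So t = 7.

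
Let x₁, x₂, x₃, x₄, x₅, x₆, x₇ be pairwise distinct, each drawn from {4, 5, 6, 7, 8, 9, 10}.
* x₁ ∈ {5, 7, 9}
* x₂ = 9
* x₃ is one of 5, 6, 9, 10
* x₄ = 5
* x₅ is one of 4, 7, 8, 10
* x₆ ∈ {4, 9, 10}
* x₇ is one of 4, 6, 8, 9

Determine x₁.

7

x₂'s domain is down to {9}, so x₂ = 9. So x₁, x₃, x₆, x₇ can't be 9.
x₄ must be 5 (only option left). Strike 5 from x₁, x₃.
So x₁ = 7.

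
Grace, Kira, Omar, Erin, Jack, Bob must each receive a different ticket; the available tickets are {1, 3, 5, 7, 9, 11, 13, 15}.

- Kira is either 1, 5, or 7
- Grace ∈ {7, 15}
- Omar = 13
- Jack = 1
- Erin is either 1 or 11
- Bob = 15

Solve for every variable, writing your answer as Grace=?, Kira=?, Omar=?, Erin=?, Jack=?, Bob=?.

Grace=7, Kira=5, Omar=13, Erin=11, Jack=1, Bob=15

Omar has just one choice, so Omar = 13.
Jack must be 1 (only option left). Strike 1 from Kira, Erin.
Bob must be 15 (only option left). Strike 15 from Grace.
Grace has just one choice, so Grace = 7. So Kira can't be 7.
Kira has just one choice, so Kira = 5.
That leaves Erin = 11.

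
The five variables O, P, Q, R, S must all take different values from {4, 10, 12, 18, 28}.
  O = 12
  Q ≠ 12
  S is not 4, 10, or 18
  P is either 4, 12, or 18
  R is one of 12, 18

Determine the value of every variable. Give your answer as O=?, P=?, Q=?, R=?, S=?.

O=12, P=4, Q=10, R=18, S=28

O must be 12 (only option left). So P, R, S can't be 12.
R must be 18 (only option left). Remove 18 from P, Q.
S has just one choice, so S = 28. Strike 28 from Q.
P has just one choice, so P = 4. Eliminate 4 elsewhere: Q.
Q must be 10 (only option left).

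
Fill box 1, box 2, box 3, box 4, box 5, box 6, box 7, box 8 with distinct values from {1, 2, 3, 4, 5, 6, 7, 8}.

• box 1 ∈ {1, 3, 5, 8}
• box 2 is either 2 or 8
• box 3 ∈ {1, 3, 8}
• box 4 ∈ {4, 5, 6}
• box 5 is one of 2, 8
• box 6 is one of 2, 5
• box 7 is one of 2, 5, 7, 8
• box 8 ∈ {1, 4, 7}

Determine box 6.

5

Among the 8 variables, 6 fits only box 4 (and all 8 values in {1, 2, 3, 4, 5, 6, 7, 8} must be used), so box 4 = 6.
The 7 still-open variables draw from only 7 values {1, 2, 3, 4, 5, 7, 8}, so each is used; only box 8 can be 4, hence box 8 = 4.
Among the 6 still-open variables, 7 fits only box 7 (and all 6 values in {1, 2, 3, 5, 7, 8} must be used), so box 7 = 7.
The 2 variables box 2 and box 5 are confined to {2, 8}, which locks those values in; drop them from box 1, box 3, box 6.
So box 6 = 5.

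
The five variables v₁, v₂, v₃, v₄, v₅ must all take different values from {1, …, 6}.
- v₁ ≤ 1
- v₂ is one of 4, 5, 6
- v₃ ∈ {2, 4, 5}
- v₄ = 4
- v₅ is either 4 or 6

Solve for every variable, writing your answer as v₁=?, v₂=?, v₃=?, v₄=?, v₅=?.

v₁ has just one choice, so v₁ = 1.
v₄ must be 4 (only option left). So v₂, v₃, v₅ can't be 4.
v₅'s domain is down to {6}, so v₅ = 6. So v₂ can't be 6.
That leaves v₂ = 5. Eliminate 5 elsewhere: v₃.
v₃'s domain is down to {2}, so v₃ = 2.

v₁=1, v₂=5, v₃=2, v₄=4, v₅=6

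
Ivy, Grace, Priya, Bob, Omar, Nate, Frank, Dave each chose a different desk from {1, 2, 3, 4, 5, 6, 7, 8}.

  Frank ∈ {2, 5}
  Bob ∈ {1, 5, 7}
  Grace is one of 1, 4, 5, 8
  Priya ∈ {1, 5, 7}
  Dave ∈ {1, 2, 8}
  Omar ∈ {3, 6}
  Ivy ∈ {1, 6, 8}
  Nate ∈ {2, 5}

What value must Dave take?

8

The 8 variables draw from only 8 values {1, 2, 3, 4, 5, 6, 7, 8}, so each is used; only Omar can be 3, hence Omar = 3.
The 7 still-open variables together cover exactly {1, 2, 4, 5, 6, 7, 8} — 7 values for 7 variables — and 4 appears only in Grace's list, so Grace = 4.
The 6 still-open variables together cover exactly {1, 2, 5, 6, 7, 8} — 6 values for 6 variables — and 6 appears only in Ivy's list, so Ivy = 6.
The 5 still-open variables together cover exactly {1, 2, 5, 7, 8} — 5 values for 5 variables — and 8 appears only in Dave's list, so Dave = 8.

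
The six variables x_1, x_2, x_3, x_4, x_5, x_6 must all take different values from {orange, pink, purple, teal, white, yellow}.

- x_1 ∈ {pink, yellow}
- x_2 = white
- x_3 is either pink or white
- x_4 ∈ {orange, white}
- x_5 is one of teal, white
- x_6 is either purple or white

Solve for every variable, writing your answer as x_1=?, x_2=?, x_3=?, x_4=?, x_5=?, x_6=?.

x_1=yellow, x_2=white, x_3=pink, x_4=orange, x_5=teal, x_6=purple

x_2's domain is down to {white}, so x_2 = white. Strike white from x_3, x_4, x_5, x_6.
That leaves x_3 = pink. So x_1 can't be pink.
That leaves x_4 = orange.
x_5 must be teal (only option left).
x_6 has just one choice, so x_6 = purple.
That leaves x_1 = yellow.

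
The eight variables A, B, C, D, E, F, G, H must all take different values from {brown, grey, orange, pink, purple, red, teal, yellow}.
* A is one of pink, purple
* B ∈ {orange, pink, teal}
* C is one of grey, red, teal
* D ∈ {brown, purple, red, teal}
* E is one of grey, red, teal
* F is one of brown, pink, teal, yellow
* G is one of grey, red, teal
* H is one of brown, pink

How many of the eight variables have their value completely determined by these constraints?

The 8 variables draw from only 8 values {brown, grey, orange, pink, purple, red, teal, yellow}, so each is used; only B can be orange, hence B = orange.
The 7 still-open variables draw from only 7 values {brown, grey, pink, purple, red, teal, yellow}, so each is used; only F can be yellow, hence F = yellow.
The 3 variables C, E, G are confined to {grey, red, teal}, which locks those values in; drop them from D.
Determined: B=orange, F=yellow. The other variables each still have more than one consistent value. That makes 2.

2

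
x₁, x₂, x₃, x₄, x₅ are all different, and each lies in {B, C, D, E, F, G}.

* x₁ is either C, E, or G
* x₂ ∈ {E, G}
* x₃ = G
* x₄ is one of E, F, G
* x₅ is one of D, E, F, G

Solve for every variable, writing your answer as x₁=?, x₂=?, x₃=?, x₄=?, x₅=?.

x₁=C, x₂=E, x₃=G, x₄=F, x₅=D

x₃ must be G (only option left). Remove G from x₁, x₂, x₄, x₅.
x₂'s domain is down to {E}, so x₂ = E. So x₁, x₄, x₅ can't be E.
That leaves x₄ = F. Eliminate F elsewhere: x₅.
x₅ must be D (only option left).
x₁'s domain is down to {C}, so x₁ = C.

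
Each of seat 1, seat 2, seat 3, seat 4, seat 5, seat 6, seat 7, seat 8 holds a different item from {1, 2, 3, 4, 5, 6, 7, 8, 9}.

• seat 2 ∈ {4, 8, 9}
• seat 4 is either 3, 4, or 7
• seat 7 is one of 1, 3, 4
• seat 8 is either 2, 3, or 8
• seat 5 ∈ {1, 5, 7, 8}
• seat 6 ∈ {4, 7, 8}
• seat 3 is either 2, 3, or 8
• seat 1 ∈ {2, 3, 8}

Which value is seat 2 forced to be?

9

Among the 8 variables, 5 fits only seat 5 (and all 8 values in {1, 2, 3, 4, 5, 7, 8, 9} must be used), so seat 5 = 5.
Among the 7 still-open variables, 1 fits only seat 7 (and all 7 values in {1, 2, 3, 4, 7, 8, 9} must be used), so seat 7 = 1.
The 6 still-open variables draw from only 6 values {2, 3, 4, 7, 8, 9}, so each is used; only seat 2 can be 9, hence seat 2 = 9.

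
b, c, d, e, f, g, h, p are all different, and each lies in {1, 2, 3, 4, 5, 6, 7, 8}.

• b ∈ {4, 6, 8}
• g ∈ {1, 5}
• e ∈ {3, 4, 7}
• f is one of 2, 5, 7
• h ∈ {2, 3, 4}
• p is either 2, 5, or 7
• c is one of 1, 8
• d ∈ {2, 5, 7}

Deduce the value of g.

1

The 8 variables together cover exactly {1, 2, 3, 4, 5, 6, 7, 8} — 8 values for 8 variables — and 6 appears only in b's list, so b = 6.
The 7 still-open variables draw from only 7 values {1, 2, 3, 4, 5, 7, 8}, so each is used; only c can be 8, hence c = 8.
The 6 still-open variables together cover exactly {1, 2, 3, 4, 5, 7} — 6 values for 6 variables — and 1 appears only in g's list, so g = 1.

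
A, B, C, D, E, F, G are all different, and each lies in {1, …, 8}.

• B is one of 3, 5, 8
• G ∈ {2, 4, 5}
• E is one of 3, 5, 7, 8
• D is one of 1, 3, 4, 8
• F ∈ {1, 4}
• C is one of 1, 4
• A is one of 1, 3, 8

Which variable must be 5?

B

Among the 7 variables, 2 fits only G (and all 7 values in {1, 2, 3, 4, 5, 7, 8} must be used), so G = 2.
Among the 6 still-open variables, 7 fits only E (and all 6 values in {1, 3, 4, 5, 7, 8} must be used), so E = 7.
The 5 still-open variables draw from only 5 values {1, 3, 4, 5, 8}, so each is used; only B can be 5, hence B = 5.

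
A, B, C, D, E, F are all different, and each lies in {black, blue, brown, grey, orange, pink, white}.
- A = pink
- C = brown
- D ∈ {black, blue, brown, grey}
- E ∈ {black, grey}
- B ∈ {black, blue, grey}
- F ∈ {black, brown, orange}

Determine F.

orange

A must be pink (only option left).
That leaves C = brown. Remove brown from D, F.
Among the 4 still-open variables, orange fits only F (and all 4 values in {black, blue, grey, orange} must be used), so F = orange.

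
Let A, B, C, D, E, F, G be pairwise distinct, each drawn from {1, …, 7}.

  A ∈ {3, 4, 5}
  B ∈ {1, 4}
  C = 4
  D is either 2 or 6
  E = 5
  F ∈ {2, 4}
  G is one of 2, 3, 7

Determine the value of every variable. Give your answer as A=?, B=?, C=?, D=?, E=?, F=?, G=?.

C's domain is down to {4}, so C = 4. Strike 4 from A, B, F.
That leaves E = 5. Remove 5 from A.
F has just one choice, so F = 2. So D, G can't be 2.
A has just one choice, so A = 3. So G can't be 3.
B must be 1 (only option left).
D has just one choice, so D = 6.
G's domain is down to {7}, so G = 7.

A=3, B=1, C=4, D=6, E=5, F=2, G=7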